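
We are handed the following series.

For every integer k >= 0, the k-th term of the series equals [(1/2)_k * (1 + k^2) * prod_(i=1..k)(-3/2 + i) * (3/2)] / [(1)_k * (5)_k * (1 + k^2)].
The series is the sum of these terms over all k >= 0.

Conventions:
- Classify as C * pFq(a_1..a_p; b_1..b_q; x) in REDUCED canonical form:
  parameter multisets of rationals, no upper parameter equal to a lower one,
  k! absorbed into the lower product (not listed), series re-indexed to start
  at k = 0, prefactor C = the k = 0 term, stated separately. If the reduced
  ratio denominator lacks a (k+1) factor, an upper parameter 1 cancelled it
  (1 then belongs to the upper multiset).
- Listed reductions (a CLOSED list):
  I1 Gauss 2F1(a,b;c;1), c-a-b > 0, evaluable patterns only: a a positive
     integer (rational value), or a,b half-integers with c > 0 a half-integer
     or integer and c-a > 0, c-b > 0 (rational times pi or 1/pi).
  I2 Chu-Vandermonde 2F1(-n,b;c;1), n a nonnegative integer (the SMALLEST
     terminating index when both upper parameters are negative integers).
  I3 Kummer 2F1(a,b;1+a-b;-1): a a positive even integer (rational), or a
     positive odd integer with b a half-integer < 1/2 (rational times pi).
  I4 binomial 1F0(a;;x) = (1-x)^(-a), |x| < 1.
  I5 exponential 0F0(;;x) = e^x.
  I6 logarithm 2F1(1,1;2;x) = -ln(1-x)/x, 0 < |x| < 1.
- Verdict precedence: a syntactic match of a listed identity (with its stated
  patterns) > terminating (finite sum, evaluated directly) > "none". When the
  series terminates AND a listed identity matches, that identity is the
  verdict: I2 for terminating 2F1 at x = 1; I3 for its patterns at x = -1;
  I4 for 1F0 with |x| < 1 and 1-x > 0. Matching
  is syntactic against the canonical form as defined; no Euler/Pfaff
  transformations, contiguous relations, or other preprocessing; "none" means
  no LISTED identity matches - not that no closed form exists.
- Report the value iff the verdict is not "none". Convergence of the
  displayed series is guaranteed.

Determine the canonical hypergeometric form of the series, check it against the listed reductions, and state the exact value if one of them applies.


Prefactor 3/2, argument 1: 2F1 with upper {-1/2, 1/2} over lower {5}. Verdict: Gauss's theorem I1 (half-integer case) matches (x = 1; upper {-1/2, 1/2} half-integers, c = 5 in the evaluable pattern). Hence: (16384/3675) / pi.

First insight: from the first term 3/2: (1)_k (C = 3/2, x = 1) is k! itself.
Step ratio: r(k) = 1 * (k-1/2) (k+1/2) / [(k+5) (k+1)] ; factor over Q: parameters, x = 1, and C = 3/2.


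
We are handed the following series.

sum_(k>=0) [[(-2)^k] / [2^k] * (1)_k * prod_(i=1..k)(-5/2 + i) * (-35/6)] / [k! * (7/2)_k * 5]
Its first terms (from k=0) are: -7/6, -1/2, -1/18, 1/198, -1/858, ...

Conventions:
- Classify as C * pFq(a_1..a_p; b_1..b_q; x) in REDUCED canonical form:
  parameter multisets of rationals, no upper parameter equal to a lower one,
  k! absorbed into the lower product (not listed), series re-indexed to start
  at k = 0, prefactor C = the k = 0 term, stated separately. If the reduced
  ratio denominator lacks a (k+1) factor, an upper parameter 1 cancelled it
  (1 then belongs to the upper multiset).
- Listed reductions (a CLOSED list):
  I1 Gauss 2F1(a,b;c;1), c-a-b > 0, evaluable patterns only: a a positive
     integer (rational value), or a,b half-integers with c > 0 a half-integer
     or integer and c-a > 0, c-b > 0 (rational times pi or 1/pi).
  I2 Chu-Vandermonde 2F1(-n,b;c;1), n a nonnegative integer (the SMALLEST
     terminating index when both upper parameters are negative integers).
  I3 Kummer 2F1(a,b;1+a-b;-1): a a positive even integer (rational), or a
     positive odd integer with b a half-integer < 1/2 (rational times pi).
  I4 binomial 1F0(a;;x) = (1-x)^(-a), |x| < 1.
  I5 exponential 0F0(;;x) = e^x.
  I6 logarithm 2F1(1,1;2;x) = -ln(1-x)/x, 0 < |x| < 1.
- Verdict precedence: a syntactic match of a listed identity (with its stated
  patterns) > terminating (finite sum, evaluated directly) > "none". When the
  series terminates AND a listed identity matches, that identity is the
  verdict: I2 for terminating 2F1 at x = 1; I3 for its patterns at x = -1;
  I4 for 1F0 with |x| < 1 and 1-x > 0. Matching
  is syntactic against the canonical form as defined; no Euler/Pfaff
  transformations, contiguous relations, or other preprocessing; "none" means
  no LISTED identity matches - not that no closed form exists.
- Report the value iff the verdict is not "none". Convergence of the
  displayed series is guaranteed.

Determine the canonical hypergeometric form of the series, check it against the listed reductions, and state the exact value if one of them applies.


x = -1 here; the reduced form reads 2F1, upper {-3/2, 1}, lower {7/2}, C = -7/6. Verdict: Kummer (I3) fires (x = -1; c = 7/2 equals 1+a-b for upper {-3/2, 1}: listed pattern). Sum: (-35/64) * pi.

Structural cue: x = (-1) and the running product (prefactor -7/6) telescopes to a rising factorial.
Term ratio: r(k) = (-1) * (k-3/2) (k+1) / [(k+7/2) (k+1)] - rational in k. x = (-1); t_0 = -7/6; negate the roots.


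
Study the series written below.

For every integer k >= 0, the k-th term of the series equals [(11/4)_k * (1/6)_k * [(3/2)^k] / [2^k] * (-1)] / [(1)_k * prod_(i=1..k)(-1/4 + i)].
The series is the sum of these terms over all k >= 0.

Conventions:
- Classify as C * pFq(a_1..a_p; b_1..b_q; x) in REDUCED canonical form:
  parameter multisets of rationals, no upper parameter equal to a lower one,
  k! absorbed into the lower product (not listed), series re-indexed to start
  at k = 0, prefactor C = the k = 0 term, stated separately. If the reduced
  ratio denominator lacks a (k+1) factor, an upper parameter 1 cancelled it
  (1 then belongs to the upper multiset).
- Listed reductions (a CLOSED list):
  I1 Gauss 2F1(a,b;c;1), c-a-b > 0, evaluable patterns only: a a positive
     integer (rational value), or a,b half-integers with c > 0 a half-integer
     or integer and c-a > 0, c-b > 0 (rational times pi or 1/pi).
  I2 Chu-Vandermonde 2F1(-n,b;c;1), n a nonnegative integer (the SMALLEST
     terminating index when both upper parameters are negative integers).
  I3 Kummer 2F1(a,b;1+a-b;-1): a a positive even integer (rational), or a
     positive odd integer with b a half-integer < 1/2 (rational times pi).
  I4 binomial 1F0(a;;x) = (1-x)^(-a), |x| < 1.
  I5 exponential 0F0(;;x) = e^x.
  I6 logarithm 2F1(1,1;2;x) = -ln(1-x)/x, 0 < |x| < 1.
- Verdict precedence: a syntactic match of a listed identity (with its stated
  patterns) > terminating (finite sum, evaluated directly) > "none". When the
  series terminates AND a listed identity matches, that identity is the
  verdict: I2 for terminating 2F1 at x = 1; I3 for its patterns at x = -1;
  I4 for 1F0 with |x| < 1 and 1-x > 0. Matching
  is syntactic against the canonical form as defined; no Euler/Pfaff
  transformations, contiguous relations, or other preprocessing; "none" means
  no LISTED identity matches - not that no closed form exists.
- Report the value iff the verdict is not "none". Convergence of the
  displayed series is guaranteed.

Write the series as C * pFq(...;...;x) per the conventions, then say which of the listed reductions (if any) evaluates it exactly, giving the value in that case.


The tell: from the first term -1: (1)_k (prefactor -1) is k! itself.
Step ratio: r(k) = (3/4) * (k+1/6) (k+11/4) / [(k+3/4) (k+1)] - poly over poly, x = (3/4) from leading terms; C = -1 at k = 0.

This is -1 * 2F1(1/6, 11/4; 3/4; 3/4) in reduced canonical form. Verdict: no listed reduction: x = 3/4 and upper {1/6, 11/4} fail every I1-I6 pattern.


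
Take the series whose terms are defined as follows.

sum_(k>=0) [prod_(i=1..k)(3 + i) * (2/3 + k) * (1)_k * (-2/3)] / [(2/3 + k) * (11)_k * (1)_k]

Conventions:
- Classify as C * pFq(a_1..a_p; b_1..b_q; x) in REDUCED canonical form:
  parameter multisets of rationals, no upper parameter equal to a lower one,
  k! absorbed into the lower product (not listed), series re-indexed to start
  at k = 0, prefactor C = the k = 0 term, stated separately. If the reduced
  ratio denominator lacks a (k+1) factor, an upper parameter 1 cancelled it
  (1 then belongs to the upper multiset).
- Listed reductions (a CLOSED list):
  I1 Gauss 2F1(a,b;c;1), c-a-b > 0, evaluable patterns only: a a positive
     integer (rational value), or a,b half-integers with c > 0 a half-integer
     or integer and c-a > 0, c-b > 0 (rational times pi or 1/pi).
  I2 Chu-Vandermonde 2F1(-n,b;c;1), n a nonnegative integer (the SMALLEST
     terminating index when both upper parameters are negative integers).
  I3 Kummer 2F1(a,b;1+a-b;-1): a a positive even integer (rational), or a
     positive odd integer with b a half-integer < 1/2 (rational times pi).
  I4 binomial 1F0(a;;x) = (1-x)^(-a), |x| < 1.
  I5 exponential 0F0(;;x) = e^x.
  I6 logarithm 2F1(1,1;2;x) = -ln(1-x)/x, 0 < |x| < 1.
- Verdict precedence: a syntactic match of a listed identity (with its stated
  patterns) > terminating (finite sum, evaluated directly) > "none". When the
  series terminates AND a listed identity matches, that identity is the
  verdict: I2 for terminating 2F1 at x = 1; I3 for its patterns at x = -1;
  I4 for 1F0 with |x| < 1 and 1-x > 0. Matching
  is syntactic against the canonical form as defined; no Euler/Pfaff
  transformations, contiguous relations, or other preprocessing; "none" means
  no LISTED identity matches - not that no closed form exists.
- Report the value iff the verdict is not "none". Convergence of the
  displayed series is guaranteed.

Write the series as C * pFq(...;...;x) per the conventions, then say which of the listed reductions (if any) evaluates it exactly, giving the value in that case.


First insight: with t_0 = -2/3, striking the common factor k + 2/3 reduces the term (prefactor -2/3).
Adjacent-term ratio: r(k) = 1 * (k+1) (k+4) / [(k+11) (k+1)] - rational in k. x = 1; t_0 = -2/3; negate the roots.

Classification (C = -2/3): 2F1 with upper {1, 4}, lower {11}, argument x = 1. Verdict: this is Gauss's theorem (I1) (x = 1: the Gamma ratio telescopes since c-a-b = 6 > 0 and a = 1 in Z>0). Sum: -10/9.


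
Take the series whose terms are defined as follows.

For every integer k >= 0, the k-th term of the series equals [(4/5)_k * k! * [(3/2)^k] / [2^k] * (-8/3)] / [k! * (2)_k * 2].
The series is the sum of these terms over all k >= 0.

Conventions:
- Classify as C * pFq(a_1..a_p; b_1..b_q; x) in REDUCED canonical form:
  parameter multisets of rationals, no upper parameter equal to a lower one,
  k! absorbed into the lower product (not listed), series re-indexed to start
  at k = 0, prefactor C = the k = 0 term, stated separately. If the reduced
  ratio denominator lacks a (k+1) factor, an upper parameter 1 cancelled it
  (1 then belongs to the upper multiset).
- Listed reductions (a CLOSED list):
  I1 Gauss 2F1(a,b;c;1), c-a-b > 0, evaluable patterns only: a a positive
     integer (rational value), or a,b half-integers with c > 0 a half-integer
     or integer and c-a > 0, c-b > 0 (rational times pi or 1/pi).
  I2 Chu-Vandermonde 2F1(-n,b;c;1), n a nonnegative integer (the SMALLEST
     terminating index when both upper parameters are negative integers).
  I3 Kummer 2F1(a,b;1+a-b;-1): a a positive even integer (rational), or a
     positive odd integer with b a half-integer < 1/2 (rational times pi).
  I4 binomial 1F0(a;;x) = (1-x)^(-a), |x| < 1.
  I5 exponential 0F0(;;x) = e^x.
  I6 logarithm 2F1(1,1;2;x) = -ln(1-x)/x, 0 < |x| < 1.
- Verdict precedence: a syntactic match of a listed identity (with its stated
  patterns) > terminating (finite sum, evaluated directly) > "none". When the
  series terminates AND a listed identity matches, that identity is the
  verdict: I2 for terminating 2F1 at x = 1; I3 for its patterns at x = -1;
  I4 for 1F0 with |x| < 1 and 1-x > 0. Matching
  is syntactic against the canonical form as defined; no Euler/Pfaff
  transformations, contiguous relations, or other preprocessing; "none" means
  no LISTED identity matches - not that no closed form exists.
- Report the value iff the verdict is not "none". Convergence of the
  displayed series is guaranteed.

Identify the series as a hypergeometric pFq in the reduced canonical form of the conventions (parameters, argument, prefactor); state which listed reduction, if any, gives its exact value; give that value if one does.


This is -4/3 * 2F1(4/5, 1; 2; 3/4) in reduced canonical form. Verdict: none here - no I1-I6 shape fits x = 3/4 with lower {2}.

Key observation: with t_0 = -4/3, the factorial ratio (prefactor -4/3) (k+a-1)!/(a-1)! is a rising factorial (a)_k.
Term ratio: r(k) = (3/4) * (k+4/5) (k+1) / [(k+2) (k+1)] - rational in k, leading ratio (3/4); with t_0 = -4/3, classification follows.


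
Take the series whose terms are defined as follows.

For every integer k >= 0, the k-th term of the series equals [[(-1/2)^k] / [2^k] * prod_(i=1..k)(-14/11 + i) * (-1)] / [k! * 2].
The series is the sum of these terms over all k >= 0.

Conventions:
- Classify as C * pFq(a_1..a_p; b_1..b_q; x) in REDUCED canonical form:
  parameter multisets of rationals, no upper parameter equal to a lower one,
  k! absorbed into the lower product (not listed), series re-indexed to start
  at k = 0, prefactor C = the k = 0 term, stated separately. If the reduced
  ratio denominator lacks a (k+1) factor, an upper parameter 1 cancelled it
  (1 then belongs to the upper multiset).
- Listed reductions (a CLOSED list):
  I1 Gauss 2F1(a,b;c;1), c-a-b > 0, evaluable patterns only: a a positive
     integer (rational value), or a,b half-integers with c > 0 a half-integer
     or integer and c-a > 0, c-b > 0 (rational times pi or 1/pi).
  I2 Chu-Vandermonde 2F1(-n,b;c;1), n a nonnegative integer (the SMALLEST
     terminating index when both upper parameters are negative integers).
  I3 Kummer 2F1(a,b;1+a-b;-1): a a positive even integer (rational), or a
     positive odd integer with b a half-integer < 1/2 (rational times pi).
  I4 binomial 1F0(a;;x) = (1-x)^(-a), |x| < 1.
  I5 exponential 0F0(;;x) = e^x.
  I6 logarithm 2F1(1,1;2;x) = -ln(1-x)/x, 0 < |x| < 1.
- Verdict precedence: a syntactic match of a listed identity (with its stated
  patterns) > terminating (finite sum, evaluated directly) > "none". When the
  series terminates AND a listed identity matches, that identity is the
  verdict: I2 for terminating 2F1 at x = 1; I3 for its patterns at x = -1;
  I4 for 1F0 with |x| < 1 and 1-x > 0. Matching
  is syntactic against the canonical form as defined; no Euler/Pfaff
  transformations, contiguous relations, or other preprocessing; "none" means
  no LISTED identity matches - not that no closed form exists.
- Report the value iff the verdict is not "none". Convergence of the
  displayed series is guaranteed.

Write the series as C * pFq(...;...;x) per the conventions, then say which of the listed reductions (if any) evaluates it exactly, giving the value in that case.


x = -1/4 here; the reduced form reads 1F0, upper {-3/11}, lower {-}, C = -1/2. Verdict at x = -1/4: the binomial series (I4) matches (the 1F0 binomial series: exponent 3/11, x = -1/4). Value: (-1/2) * (5/4)^(3/11).

First insight: t_0 being -1/2, the two k-th powers (C = -1/2, x = -1/4) combine into one argument.
Step ratio: r(k) = (-1/4) * (k-3/11) / [(k+1)] ; factor over Q: parameters, x = (-1/4), and C = -1/2.


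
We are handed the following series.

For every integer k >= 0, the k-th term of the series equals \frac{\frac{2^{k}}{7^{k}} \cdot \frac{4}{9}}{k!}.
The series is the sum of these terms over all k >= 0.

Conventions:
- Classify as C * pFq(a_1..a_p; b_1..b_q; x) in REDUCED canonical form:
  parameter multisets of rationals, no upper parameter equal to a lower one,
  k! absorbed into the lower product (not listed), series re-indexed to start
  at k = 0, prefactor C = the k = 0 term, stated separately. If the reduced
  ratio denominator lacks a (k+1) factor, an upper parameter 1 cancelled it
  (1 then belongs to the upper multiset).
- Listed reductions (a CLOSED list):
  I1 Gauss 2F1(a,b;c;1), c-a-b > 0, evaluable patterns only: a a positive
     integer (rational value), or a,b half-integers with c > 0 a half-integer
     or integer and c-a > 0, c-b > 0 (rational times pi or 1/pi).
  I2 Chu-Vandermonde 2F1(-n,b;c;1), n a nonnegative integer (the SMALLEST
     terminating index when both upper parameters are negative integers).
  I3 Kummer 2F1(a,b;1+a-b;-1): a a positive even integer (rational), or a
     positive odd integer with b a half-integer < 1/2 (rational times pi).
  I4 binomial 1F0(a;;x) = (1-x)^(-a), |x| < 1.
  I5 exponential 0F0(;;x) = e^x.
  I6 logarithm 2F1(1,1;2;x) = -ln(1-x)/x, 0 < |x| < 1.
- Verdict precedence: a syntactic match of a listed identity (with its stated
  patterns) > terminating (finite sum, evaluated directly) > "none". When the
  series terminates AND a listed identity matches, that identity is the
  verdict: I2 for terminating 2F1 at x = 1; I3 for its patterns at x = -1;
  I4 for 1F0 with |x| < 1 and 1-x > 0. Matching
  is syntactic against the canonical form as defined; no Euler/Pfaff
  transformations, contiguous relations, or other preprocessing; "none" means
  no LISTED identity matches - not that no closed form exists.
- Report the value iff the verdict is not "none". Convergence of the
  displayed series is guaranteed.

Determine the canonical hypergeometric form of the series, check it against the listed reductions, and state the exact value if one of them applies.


The tell: x = \frac{2}{7} and the two geometric factors (C = 4/9) combine into one argument.
Ratio: r(k) = \frac{2}{7} * 1 / [(k+1)] - rational in k. x = \frac{2}{7}; t_0 = \frac{4}{9}; negate the roots.

The series (x = \frac{2}{7}) is 0F0: upper {-}, lower {-}, prefactor \frac{4}{9}. Verdict (x = \frac{2}{7}): exponential (I5) applies (the 0F0 exponential series at x = \frac{2}{7}). Value: \frac{4}{9} \cdot e^{\frac{2}{7}}.


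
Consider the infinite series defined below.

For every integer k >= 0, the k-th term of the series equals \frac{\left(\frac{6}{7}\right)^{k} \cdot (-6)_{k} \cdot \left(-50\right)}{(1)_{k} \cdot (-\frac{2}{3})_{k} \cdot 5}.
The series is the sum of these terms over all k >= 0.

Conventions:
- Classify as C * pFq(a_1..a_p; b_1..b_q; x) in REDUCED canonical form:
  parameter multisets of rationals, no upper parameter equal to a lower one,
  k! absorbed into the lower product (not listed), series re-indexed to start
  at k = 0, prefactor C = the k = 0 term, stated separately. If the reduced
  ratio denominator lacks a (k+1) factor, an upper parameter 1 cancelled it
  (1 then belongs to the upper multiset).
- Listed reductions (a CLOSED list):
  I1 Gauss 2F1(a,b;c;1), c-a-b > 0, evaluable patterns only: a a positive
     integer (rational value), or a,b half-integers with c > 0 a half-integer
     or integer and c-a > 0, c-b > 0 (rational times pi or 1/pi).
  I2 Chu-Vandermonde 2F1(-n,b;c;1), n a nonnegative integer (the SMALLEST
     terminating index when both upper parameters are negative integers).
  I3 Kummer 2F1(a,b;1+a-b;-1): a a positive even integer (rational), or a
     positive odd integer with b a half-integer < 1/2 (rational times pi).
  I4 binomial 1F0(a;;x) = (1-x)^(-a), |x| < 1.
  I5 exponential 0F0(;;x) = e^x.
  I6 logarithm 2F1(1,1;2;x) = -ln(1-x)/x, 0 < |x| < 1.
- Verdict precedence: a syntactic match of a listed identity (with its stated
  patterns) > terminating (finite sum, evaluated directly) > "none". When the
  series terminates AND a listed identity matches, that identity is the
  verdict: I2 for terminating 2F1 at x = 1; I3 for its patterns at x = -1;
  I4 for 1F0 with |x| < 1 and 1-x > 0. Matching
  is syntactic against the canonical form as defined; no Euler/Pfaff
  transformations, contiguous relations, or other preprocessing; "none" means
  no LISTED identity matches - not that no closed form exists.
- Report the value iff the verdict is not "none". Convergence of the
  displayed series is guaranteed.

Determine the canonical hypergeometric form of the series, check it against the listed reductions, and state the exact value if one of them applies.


x = \frac{6}{7} here; the reduced form reads 1F1, upper {-6}, lower {-\frac{2}{3}}, C = -10. Verdict: terminating at k = 6: the factor (-6)_k kills every later term; summing the 7 survivors is exact. Hence: \frac{954614942}{10706059}.

Structural cue: x = \frac{6}{7} and the constant factors (C = -10) combine into one prefactor.
Term ratio: r(k) = \frac{6}{7} * (k-6) / [(k-\frac{2}{3}) (k+1)] - rational in k, leading ratio \frac{6}{7}; with t_0 = -10, classification follows.


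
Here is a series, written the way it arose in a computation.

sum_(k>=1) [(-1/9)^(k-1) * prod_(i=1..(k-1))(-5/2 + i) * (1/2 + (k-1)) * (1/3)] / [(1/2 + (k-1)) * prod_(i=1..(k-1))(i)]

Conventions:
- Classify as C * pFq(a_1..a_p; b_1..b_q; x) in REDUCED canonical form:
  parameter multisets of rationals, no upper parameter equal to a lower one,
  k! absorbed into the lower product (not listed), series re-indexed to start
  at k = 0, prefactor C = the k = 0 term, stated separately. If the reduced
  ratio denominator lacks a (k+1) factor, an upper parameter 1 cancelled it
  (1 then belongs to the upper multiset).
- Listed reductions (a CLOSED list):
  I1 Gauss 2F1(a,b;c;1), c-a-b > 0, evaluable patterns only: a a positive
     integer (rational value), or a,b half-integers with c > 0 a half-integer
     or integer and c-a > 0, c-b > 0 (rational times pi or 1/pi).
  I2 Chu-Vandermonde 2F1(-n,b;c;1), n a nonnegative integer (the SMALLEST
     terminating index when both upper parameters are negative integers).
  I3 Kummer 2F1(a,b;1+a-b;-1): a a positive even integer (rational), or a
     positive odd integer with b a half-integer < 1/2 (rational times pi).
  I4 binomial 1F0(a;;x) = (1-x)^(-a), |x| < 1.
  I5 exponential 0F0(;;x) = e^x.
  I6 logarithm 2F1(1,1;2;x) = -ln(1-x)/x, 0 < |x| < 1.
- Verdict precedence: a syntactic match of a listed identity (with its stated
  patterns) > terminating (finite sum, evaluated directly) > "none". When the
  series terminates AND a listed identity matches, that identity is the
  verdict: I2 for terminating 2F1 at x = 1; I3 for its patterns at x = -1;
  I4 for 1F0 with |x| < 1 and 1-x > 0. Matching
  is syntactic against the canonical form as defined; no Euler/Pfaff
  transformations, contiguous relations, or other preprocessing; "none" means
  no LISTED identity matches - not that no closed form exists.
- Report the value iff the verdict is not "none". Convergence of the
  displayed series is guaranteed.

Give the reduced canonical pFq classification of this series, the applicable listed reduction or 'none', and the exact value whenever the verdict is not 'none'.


Prefactor 1/3, argument -1/9: 1F0 with upper {-3/2} over lower {-}. Verdict: this is the I4 binomial reduction (the 1F0 binomial series: exponent 3/2, x = -1/9). Exact value: (1/3) * (10/9)^(3/2).

Structural cue: t_0 being 1/3, striking the common factor k + 1/2 reduces the term (C = 1/3, x = -1/9).
Consecutive-term ratio: r(k) = (-1/9) * (k-3/2) / [(k+1)] - rational; roots negated = parameters, x = (-1/9), C = 1/3.


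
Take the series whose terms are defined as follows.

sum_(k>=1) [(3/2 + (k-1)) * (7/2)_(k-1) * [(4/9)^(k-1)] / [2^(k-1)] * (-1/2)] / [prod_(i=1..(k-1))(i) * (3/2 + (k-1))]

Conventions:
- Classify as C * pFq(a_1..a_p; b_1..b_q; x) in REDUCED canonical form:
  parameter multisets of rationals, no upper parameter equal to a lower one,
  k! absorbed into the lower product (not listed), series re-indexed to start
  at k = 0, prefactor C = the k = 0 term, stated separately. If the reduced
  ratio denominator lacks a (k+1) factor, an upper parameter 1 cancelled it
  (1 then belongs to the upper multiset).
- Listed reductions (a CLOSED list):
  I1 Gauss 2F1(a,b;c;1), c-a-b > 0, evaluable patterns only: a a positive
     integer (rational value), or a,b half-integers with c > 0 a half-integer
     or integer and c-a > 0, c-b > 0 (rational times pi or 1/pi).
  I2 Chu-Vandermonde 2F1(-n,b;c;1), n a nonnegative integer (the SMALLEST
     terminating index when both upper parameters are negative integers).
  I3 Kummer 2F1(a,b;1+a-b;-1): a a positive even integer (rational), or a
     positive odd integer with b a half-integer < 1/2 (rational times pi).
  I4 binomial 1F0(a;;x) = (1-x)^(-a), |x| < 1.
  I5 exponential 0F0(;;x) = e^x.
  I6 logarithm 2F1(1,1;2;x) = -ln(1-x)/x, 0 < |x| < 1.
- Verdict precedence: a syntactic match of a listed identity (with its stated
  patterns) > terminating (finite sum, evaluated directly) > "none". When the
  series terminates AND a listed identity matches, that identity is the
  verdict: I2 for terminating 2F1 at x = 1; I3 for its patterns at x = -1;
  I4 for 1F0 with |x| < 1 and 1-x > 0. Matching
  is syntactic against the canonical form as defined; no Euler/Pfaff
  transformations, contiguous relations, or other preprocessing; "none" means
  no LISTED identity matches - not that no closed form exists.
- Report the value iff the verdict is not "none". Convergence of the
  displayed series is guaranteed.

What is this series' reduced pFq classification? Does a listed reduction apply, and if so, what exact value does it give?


This is -1/2 * 1F0(7/2; -; 2/9) in reduced canonical form. Verdict: this is binomial (I4) (the 1F0 binomial series: exponent -7/2, x = 2/9). Hence: (-1/2) * (7/9)^(-7/2).

Structural cue: x = (2/9) and the two k-th powers (prefactor -1/2) combine into one argument.
Term ratio: r(k) = (2/9) * (k+7/2) / [(k+1)] - rational; roots negated = parameters, x = (2/9), C = -1/2.


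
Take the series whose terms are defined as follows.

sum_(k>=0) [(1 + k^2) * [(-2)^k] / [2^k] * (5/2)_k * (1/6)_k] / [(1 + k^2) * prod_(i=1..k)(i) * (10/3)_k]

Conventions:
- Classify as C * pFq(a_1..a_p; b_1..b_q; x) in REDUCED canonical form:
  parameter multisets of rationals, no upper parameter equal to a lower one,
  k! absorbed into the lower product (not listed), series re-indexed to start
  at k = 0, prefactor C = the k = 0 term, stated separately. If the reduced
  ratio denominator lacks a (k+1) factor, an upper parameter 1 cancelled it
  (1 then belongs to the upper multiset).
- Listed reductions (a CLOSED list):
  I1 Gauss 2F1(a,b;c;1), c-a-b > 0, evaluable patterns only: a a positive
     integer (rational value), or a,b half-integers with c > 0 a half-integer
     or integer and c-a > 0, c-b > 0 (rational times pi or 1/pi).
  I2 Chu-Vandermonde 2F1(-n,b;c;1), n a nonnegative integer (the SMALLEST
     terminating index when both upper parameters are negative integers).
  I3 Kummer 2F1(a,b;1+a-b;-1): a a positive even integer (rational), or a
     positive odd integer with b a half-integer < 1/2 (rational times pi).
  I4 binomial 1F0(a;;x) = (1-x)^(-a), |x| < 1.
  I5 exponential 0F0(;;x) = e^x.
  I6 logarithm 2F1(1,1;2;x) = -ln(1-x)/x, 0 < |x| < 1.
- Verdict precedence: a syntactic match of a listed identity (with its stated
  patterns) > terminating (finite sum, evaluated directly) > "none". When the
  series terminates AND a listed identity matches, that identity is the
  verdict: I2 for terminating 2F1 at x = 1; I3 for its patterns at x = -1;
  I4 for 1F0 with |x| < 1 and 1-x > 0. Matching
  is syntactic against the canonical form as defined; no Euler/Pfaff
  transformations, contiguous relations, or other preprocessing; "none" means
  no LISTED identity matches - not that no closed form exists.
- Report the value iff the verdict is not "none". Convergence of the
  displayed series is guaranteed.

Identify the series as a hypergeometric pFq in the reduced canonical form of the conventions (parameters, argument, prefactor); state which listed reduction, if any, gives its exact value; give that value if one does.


Reduced: x = -1, 2F1, upper = {1/6, 5/2}, lower = {10/3}, C = 1. Verdict: none - at argument -1 the multisets {1/6, 5/2} ; {10/3} match no listed identity.

Key step: t_0 = 1 here, and the product of the first k integers (C = 1, x = -1) is k!.
Consecutive-term ratio: r(k) = (-1) * (k+1/6) (k+5/2) / [(k+10/3) (k+1)] ; factor over Q: parameters, x = (-1), and C = 1.


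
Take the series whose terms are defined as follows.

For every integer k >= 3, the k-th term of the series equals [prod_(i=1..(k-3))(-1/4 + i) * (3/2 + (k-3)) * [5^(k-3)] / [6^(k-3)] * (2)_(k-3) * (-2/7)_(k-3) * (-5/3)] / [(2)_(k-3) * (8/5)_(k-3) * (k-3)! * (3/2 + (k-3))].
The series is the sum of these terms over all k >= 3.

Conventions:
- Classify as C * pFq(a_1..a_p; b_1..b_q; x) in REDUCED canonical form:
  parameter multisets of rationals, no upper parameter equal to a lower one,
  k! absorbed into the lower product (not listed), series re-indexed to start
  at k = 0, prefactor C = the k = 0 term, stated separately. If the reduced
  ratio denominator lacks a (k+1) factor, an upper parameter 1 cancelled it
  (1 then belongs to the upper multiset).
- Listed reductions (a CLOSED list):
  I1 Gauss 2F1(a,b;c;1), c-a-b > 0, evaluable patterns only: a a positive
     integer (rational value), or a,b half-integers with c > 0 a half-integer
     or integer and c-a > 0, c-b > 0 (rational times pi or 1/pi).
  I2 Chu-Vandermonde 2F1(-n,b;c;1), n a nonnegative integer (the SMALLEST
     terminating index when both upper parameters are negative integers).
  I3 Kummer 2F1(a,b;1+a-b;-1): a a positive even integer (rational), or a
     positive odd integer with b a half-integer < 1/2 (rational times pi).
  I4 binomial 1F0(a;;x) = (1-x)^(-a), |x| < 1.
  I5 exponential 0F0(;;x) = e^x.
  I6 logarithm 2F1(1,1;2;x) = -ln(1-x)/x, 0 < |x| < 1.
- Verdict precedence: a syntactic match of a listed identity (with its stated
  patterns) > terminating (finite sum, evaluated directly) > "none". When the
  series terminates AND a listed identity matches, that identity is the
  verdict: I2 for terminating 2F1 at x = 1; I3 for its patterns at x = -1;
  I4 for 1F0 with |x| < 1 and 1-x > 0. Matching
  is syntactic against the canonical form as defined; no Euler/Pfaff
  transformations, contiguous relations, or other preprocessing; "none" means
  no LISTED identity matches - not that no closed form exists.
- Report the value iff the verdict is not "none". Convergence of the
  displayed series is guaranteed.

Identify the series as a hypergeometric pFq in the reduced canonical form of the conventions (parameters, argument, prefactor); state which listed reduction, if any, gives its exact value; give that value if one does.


x = 5/6 here; the reduced form reads 2F1, upper {-2/7, 3/4}, lower {8/5}, C = -5/3. Verdict: none - at argument 5/6 the multisets {-2/7, 3/4} ; {8/5} match no listed identity.

The tell: with t_0 = -5/3, the two geometric factors (C = -5/3) combine into one argument.
Ratio: r(k) = (5/6) * (k-2/7) (k+3/4) / [(k+8/5) (k+1)] - poly over poly, x = (5/6) from leading terms; C = -5/3 at k = 0.


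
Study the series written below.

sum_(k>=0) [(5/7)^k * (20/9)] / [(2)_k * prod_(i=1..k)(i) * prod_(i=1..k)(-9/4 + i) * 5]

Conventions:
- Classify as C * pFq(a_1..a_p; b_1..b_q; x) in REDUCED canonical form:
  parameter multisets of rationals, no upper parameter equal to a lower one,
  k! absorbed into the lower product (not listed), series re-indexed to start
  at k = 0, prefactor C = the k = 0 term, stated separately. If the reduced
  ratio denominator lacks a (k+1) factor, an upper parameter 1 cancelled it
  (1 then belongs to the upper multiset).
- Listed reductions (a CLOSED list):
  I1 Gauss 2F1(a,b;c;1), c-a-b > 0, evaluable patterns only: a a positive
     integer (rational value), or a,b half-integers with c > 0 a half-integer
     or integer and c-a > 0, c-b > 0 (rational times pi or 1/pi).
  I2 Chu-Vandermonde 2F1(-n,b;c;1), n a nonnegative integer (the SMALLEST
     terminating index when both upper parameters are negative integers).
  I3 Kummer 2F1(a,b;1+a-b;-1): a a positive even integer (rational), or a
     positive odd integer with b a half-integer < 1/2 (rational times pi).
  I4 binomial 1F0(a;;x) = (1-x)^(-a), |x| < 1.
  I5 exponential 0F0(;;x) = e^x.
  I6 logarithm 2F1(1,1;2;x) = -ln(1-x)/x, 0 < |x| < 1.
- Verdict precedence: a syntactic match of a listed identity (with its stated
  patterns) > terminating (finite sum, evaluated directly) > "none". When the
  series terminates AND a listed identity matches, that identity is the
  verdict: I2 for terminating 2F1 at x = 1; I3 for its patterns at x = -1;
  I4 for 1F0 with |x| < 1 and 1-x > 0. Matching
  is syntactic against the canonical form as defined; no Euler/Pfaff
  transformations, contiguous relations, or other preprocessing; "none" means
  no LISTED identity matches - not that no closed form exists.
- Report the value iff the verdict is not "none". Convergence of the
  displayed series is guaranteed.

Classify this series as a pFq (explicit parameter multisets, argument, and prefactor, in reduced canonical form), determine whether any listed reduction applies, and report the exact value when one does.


At argument 5/7: a 0F2 with upper {-}, lower {-5/4, 2}, scaled by C = 4/9. Verdict: none here - no I1-I6 shape fits x = 5/7 with lower {-5/4, 2}.

First insight: with t_0 = 4/9, the lower running product (C = 4/9) is a rising factorial.
Ratio: r(k) = (5/7) * 1 / [(k-5/4) (k+2) (k+1)] - rational in k, leading ratio (5/7); with t_0 = 4/9, classification follows.


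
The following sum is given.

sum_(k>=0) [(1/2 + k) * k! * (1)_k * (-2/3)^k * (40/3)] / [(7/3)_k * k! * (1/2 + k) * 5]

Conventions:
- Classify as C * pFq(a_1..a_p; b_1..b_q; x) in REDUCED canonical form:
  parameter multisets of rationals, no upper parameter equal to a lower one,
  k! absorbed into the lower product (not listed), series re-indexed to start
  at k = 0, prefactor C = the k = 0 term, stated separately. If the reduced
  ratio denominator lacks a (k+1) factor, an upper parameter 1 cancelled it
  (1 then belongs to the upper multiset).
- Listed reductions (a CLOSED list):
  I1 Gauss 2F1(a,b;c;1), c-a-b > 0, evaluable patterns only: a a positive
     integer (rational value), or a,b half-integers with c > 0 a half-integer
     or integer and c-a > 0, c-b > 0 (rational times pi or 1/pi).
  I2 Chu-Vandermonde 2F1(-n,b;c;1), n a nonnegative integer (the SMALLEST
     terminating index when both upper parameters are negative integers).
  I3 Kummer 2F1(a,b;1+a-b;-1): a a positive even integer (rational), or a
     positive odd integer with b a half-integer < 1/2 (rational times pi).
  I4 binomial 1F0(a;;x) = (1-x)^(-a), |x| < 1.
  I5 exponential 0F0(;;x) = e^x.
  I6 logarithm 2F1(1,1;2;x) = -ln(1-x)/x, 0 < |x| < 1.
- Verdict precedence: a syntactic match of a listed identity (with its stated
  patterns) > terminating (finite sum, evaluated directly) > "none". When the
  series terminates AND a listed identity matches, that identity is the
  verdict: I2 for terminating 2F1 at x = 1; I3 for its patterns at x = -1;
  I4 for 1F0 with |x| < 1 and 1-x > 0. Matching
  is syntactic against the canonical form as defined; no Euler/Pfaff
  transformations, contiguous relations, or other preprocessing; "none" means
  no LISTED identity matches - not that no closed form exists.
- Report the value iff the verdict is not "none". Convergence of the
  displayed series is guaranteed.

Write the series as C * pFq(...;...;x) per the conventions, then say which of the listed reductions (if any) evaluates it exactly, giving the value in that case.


Reduced: x = -2/3, 2F1, upper = {1, 1}, lower = {7/3}, C = 8/3. Verdict: none - at argument -2/3 the multisets {1, 1} ; {7/3} match no listed identity.

Structural cue: x = (-2/3) and the factor k + 1/2 cancels (top and bottom), leaving C = 8/3.
Consecutive-term ratio: r(k) = (-2/3) * (k+1) (k+1) / [(k+7/3) (k+1)] - rational; roots negated = parameters, x = (-2/3), C = 8/3.


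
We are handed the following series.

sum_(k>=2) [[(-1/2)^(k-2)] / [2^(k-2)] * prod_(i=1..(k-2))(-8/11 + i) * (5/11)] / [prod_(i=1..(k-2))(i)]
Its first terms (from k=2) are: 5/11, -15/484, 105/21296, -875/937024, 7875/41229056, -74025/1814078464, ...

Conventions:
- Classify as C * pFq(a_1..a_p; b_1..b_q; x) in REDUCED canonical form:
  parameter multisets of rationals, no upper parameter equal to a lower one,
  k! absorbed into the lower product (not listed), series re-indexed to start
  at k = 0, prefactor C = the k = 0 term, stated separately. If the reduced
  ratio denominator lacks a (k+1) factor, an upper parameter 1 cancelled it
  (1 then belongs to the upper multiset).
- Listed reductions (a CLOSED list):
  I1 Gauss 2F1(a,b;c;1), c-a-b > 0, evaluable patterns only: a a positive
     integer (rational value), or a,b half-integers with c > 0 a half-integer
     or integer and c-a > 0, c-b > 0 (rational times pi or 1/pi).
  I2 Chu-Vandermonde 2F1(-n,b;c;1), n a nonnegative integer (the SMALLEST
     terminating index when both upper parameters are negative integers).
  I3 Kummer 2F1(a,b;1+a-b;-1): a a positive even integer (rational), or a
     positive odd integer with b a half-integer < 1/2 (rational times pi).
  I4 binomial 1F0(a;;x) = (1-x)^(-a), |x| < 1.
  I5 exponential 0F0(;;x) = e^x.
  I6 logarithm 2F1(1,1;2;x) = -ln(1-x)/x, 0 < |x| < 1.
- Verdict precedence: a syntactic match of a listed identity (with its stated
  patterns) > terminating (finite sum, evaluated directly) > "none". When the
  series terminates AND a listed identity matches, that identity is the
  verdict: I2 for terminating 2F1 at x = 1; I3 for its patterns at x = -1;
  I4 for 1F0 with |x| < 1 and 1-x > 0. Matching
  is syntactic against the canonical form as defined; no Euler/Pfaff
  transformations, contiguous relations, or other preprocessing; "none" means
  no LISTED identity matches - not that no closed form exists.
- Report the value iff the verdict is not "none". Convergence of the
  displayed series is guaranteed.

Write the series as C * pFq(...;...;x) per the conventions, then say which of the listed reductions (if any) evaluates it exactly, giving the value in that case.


Key observation: x = (-1/4) and the product of the first k integers (prefactor 5/11) is k!.
Ratio: r(k) = (-1/4) * (k+3/11) / [(k+1)] - rational in k. x = (-1/4); t_0 = 5/11; negate the roots.

With C = 5/11: the canonical form is 1F0(3/11; -; -1/4). Verdict at x = -1/4: the binomial series (I4) matches (the 1F0 binomial series: exponent -3/11, x = -1/4). Its exact value is (5/11) * (5/4)^(-3/11).


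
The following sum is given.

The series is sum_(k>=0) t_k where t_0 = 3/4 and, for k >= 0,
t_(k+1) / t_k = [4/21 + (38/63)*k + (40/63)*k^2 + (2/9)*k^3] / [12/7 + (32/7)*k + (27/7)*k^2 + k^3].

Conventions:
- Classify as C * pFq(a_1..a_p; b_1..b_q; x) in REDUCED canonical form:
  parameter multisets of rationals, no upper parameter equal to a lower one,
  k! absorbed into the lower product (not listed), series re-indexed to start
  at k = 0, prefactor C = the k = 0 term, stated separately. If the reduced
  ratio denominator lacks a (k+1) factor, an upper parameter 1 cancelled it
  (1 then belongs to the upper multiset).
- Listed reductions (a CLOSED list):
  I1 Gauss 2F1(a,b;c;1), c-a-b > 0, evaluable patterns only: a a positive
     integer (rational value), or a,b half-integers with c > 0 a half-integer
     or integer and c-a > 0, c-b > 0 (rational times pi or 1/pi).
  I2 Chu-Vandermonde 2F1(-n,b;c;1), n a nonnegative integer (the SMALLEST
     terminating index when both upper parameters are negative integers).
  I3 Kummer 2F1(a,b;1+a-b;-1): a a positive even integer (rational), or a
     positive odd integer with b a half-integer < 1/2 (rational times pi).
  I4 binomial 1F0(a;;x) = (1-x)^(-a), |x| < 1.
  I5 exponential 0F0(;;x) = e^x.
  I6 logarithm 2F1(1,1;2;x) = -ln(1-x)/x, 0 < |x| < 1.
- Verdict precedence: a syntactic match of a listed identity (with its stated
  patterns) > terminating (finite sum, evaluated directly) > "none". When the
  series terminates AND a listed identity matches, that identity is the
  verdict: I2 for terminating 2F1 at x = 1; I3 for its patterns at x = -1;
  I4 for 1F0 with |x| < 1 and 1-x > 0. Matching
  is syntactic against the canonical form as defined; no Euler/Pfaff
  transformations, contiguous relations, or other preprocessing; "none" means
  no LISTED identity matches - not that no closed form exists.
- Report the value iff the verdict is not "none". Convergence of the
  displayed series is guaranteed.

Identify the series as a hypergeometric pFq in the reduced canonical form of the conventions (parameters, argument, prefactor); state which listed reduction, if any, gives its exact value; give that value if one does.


At argument 2/9: a 2F1 with upper {1, 1}, lower {2}, scaled by C = 3/4. Verdict: logarithm (I6) matches (the logarithm: parameters (1,1;2), x = 2/9). Sum: (-27/8) * ln(7/9).

First insight: x = (2/9) and factor the ratio over Q (C = 3/4, x = 2/9): negated roots = parameters.
Step ratio: r(k) = (2/9) * (k+1) (k+1) / [(k+2) (k+1)] - poly over poly, x = (2/9) from leading terms; C = 3/4 at k = 0.
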